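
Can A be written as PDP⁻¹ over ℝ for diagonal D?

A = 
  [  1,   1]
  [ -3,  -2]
No

tr(A) = -1, det(A) = 1
Characteristic polynomial: λ² - tr(A)λ + det(A) = λ² + λ + 1
λ² + λ + 1 = 0  ⇒  λ = (-1 ± √((1)² - 4·(1)))/2 = (-1 ± √(-3))/2
  = (-1 + i√3)/2,  (-1 - i√3)/2
Eigenvalues: (-1 + i√3)/2, (-1 - i√3)/2  (≈ -0.5 + 0.866i, -0.5 - 0.866i)
Has complex eigenvalues (not diagonalizable over ℝ).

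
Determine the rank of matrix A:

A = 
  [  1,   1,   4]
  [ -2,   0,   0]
Row reduce:
R2 → R2 + (2)·R1
REF = 
  [  1,   1,   4]
  [  0,   2,   8]
Pivot columns: 1, 2 → 2 pivots.

rank(A) = 2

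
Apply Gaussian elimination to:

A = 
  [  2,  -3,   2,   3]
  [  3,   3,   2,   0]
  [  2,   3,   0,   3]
Row operations:
R2 → R2 - (3/2)·R1
R3 → R3 - (1)·R1
R3 → R3 - (4/5)·R2

Resulting echelon form:
REF = 
  [   2,   -3,    2,    3]
  [   0, 15/2,   -1, -9/2]
  [   0,    0, -6/5, 18/5]

Rank = 3 (number of non-zero pivot rows).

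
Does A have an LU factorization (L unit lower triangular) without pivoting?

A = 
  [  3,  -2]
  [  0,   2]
Yes.
A[1,1] = 3 ≠ 0, so Gaussian elimination proceeds without a row swap: multiplier ℓ₂₁ = (0)/(3) = 0, and U[2,2] = 2 - (0)(-2) = 2.
L = 
  [  1,   0]
  [  0,   1]
U = 
  [  3,  -2]
  [  0,   2]
Check row 2 of LU: [(0)(3), (0)(-2) + 2] = [0, 2] = row 2 of A ✓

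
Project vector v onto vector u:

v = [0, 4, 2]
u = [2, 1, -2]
v·u = (0)(2) + (4)(1) + (2)(-2) = 0
u·u = (2)² + (1)² + (-2)² = 9
proj_u(v) = (v·u / u·u) × u = (0/9) × u = (0) × u

proj_u(v) = [0, 0, 0]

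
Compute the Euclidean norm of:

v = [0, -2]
2

||v||₂ = √((0)² + (-2)²) = √4 = 2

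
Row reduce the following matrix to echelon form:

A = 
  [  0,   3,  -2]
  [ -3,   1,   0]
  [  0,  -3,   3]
Row operations:
Swap R1 ↔ R2
R3 → R3 + (1)·R2

Resulting echelon form:
REF = 
  [ -3,   1,   0]
  [  0,   3,  -2]
  [  0,   0,   1]

Rank = 3 (number of non-zero pivot rows).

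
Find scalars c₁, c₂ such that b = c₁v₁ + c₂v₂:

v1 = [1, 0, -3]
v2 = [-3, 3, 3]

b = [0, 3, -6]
c1 = 3, c2 = 1

b = 3·v1 + 1·v2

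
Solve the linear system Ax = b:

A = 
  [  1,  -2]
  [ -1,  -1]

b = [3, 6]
x = [-3, -3]

Row reduce the augmented matrix [A|b]:
R2 → R2 + (1)·R1
REF = 
  [  1,  -2,   3]
  [  0,  -3,   9]

Back-substitution:
x₂ = 9 / (-3) = -3
x₁ = (3 - (-2)(-3)) / 1 = -3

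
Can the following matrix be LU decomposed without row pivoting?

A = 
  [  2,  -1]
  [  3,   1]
Yes.
A[1,1] = 2 ≠ 0, so Gaussian elimination proceeds without a row swap: multiplier ℓ₂₁ = (3)/(2) = 3/2, and U[2,2] = 1 - (3/2)(-1) = 5/2.
L = 
  [  1,   0]
  [3/2,   1]
U = 
  [  2,  -1]
  [  0, 5/2]
Check row 2 of LU: [(3/2)(2), (3/2)(-1) + (5/2)] = [3, 1] = row 2 of A ✓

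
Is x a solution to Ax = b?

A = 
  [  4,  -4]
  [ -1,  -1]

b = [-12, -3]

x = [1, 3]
No

Ax = [-8, -4] ≠ b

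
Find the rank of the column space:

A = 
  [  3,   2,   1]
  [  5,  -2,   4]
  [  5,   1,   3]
dim(Col(A)) = 3

Row reduce:
R2 → R2 - (5/3)·R1
R3 → R3 - (5/3)·R1
R3 → R3 - (7/16)·R2
REF = 
  [    3,     2,     1]
  [    0, -16/3,   7/3]
  [    0,     0,  5/16]
Pivot columns: 1, 2, 3 → 3 pivots.
dim(Col(A)) = number of pivot columns = 3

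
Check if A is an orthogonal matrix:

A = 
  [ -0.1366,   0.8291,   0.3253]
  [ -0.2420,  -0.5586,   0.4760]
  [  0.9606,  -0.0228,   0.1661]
No

AᵀA = 
  [  1,   0,  -0.0001]
  [  0,   1,   0]
  [ -0.0001,   0,   0.3600]
≠ I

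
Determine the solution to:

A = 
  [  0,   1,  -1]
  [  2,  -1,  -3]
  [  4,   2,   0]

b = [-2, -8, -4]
Row reduce the augmented matrix [A|b]:
Swap R1 ↔ R2
R3 → R3 - (2)·R1
R3 → R3 - (4)·R2
REF = 
  [  2,  -1,  -3,  -8]
  [  0,   1,  -1,  -2]
  [  0,   0,  10,  20]

Back-substitution:
x₃ = 20 / 10 = 2
x₂ = (-2 - (-1)(2)) / 1 = 0
x₁ = (-8 - (-1)(0) - (-3)(2)) / 2 = -1

x = [-1, 0, 2]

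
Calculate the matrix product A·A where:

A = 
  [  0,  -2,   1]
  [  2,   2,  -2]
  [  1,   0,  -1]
A² = A·A:
A²[1,1] = (0)(0) + (-2)(2) + (1)(1) = -3
A²[1,2] = (0)(-2) + (-2)(2) + (1)(0) = -4
A²[1,3] = (0)(1) + (-2)(-2) + (1)(-1) = 3
A²[2,1] = (2)(0) + (2)(2) + (-2)(1) = 2
A²[2,2] = (2)(-2) + (2)(2) + (-2)(0) = 0
A²[2,3] = (2)(1) + (2)(-2) + (-2)(-1) = 0
A²[3,1] = (1)(0) + (0)(2) + (-1)(1) = -1
A²[3,2] = (1)(-2) + (0)(2) + (-1)(0) = -2
A²[3,3] = (1)(1) + (0)(-2) + (-1)(-1) = 2
A² = 
  [ -3,  -4,   3]
  [  2,   0,   0]
  [ -1,  -2,   2]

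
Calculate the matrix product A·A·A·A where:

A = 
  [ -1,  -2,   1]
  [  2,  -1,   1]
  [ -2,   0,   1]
A^4 = 
  [  1, -40,  20]
  [ 48,  -7,   4]
  [-24, -16,   9]

A² = A·A:
A²[1,1] = (-1)(-1) + (-2)(2) + (1)(-2) = -5
A²[1,2] = (-1)(-2) + (-2)(-1) + (1)(0) = 4
A²[1,3] = (-1)(1) + (-2)(1) + (1)(1) = -2
A²[2,1] = (2)(-1) + (-1)(2) + (1)(-2) = -6
A²[2,2] = (2)(-2) + (-1)(-1) + (1)(0) = -3
A²[2,3] = (2)(1) + (-1)(1) + (1)(1) = 2
A²[3,1] = (-2)(-1) + (0)(2) + (1)(-2) = 0
A²[3,2] = (-2)(-2) + (0)(-1) + (1)(0) = 4
A²[3,3] = (-2)(1) + (0)(1) + (1)(1) = -1
A² = 
  [ -5,   4,  -2]
  [ -6,  -3,   2]
  [  0,   4,  -1]

A^3 = A^2·A:
A^3[1,1] = (-5)(-1) + (4)(2) + (-2)(-2) = 17
A^3[1,2] = (-5)(-2) + (4)(-1) + (-2)(0) = 6
A^3[1,3] = (-5)(1) + (4)(1) + (-2)(1) = -3
A^3[2,1] = (-6)(-1) + (-3)(2) + (2)(-2) = -4
A^3[2,2] = (-6)(-2) + (-3)(-1) + (2)(0) = 15
A^3[2,3] = (-6)(1) + (-3)(1) + (2)(1) = -7
A^3[3,1] = (0)(-1) + (4)(2) + (-1)(-2) = 10
A^3[3,2] = (0)(-2) + (4)(-1) + (-1)(0) = -4
A^3[3,3] = (0)(1) + (4)(1) + (-1)(1) = 3
A^3 = 
  [ 17,   6,  -3]
  [ -4,  15,  -7]
  [ 10,  -4,   3]

A^4 = A^3·A:
A^4[1,1] = (17)(-1) + (6)(2) + (-3)(-2) = 1
A^4[1,2] = (17)(-2) + (6)(-1) + (-3)(0) = -40
A^4[1,3] = (17)(1) + (6)(1) + (-3)(1) = 20
A^4[2,1] = (-4)(-1) + (15)(2) + (-7)(-2) = 48
A^4[2,2] = (-4)(-2) + (15)(-1) + (-7)(0) = -7
A^4[2,3] = (-4)(1) + (15)(1) + (-7)(1) = 4
A^4[3,1] = (10)(-1) + (-4)(2) + (3)(-2) = -24
A^4[3,2] = (10)(-2) + (-4)(-1) + (3)(0) = -16
A^4[3,3] = (10)(1) + (-4)(1) + (3)(1) = 9
A^4 = 
  [  1, -40,  20]
  [ 48,  -7,   4]
  [-24, -16,   9]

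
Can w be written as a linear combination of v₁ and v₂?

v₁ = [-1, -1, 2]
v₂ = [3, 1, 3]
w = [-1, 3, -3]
No

Form the augmented matrix and row-reduce:
[v₁|v₂|w] = 
  [ -1,   3,  -1]
  [ -1,   1,   3]
  [  2,   3,  -3]
R2 → R2 - (1)·R1
R3 → R3 + (2)·R1
R3 → R3 + (9/2)·R2
REF = 
  [ -1,   3,  -1]
  [  0,  -2,   4]
  [  0,   0,  13]

Row 3 reads [0 0 | 13], i.e. 0 = 13, so the system is inconsistent and w ∉ span{v₁, v₂}.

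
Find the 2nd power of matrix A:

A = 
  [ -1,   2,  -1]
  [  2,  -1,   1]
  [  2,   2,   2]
A² = A·A:
A²[1,1] = (-1)(-1) + (2)(2) + (-1)(2) = 3
A²[1,2] = (-1)(2) + (2)(-1) + (-1)(2) = -6
A²[1,3] = (-1)(-1) + (2)(1) + (-1)(2) = 1
A²[2,1] = (2)(-1) + (-1)(2) + (1)(2) = -2
A²[2,2] = (2)(2) + (-1)(-1) + (1)(2) = 7
A²[2,3] = (2)(-1) + (-1)(1) + (1)(2) = -1
A²[3,1] = (2)(-1) + (2)(2) + (2)(2) = 6
A²[3,2] = (2)(2) + (2)(-1) + (2)(2) = 6
A²[3,3] = (2)(-1) + (2)(1) + (2)(2) = 4
A² = 
  [  3,  -6,   1]
  [ -2,   7,  -1]
  [  6,   6,   4]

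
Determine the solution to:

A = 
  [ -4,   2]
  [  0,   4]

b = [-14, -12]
Row reduce the augmented matrix [A|b]:
(already in echelon form)
REF = 
  [ -4,   2, -14]
  [  0,   4, -12]

Back-substitution:
x₂ = (-12) / 4 = -3
x₁ = (-14 - (2)(-3)) / (-4) = 2

x = [2, -3]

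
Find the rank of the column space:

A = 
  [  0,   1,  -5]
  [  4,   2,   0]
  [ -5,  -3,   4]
Row reduce:
Swap R1 ↔ R2
R3 → R3 + (5/4)·R1
R3 → R3 + (1/2)·R2
REF = 
  [  4,   2,   0]
  [  0,   1,  -5]
  [  0,   0, 3/2]
Pivot columns: 1, 2, 3 → 3 pivots.
dim(Col(A)) = number of pivot columns = 3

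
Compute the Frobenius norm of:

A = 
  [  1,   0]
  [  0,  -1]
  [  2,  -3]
||A||_F = 3.873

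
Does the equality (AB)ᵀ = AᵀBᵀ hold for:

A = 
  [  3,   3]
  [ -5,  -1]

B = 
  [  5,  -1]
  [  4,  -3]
No

(AB)ᵀ = 
  [ 27, -29]
  [-12,   8]

AᵀBᵀ = 
  [ 20,  27]
  [ 16,  15]

The two matrices differ, so (AB)ᵀ ≠ AᵀBᵀ in general. The correct identity is (AB)ᵀ = BᵀAᵀ.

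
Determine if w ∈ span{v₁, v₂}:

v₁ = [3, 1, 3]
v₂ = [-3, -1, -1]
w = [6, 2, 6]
Yes

Form the augmented matrix and row-reduce:
[v₁|v₂|w] = 
  [  3,  -3,   6]
  [  1,  -1,   2]
  [  3,  -1,   6]
R2 → R2 - (1/3)·R1
R3 → R3 - (1)·R1
Swap R2 ↔ R3
REF = 
  [  3,  -3,   6]
  [  0,   2,   0]
  [  0,   0,   0]

No row of the form [0 0 | nonzero], so the system is consistent. Back-substitution gives c₁ = 2, c₂ = 0: w = (2)·v₁ + (0)·v₂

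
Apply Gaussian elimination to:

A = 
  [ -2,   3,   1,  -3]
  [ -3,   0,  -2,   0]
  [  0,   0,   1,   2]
Row operations:
R2 → R2 - (3/2)·R1

Resulting echelon form:
REF = 
  [  -2,    3,    1,   -3]
  [   0, -9/2, -7/2,  9/2]
  [   0,    0,    1,    2]

Rank = 3 (number of non-zero pivot rows).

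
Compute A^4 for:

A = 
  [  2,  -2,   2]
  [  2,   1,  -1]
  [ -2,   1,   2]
A^4 = 
  [-76, 102, -54]
  [-70,  -9,  75]
  [ 86, -11, -52]

A² = A·A:
A²[1,1] = (2)(2) + (-2)(2) + (2)(-2) = -4
A²[1,2] = (2)(-2) + (-2)(1) + (2)(1) = -4
A²[1,3] = (2)(2) + (-2)(-1) + (2)(2) = 10
A²[2,1] = (2)(2) + (1)(2) + (-1)(-2) = 8
A²[2,2] = (2)(-2) + (1)(1) + (-1)(1) = -4
A²[2,3] = (2)(2) + (1)(-1) + (-1)(2) = 1
A²[3,1] = (-2)(2) + (1)(2) + (2)(-2) = -6
A²[3,2] = (-2)(-2) + (1)(1) + (2)(1) = 7
A²[3,3] = (-2)(2) + (1)(-1) + (2)(2) = -1
A² = 
  [ -4,  -4,  10]
  [  8,  -4,   1]
  [ -6,   7,  -1]

A^3 = A^2·A:
A^3[1,1] = (-4)(2) + (-4)(2) + (10)(-2) = -36
A^3[1,2] = (-4)(-2) + (-4)(1) + (10)(1) = 14
A^3[1,3] = (-4)(2) + (-4)(-1) + (10)(2) = 16
A^3[2,1] = (8)(2) + (-4)(2) + (1)(-2) = 6
A^3[2,2] = (8)(-2) + (-4)(1) + (1)(1) = -19
A^3[2,3] = (8)(2) + (-4)(-1) + (1)(2) = 22
A^3[3,1] = (-6)(2) + (7)(2) + (-1)(-2) = 4
A^3[3,2] = (-6)(-2) + (7)(1) + (-1)(1) = 18
A^3[3,3] = (-6)(2) + (7)(-1) + (-1)(2) = -21
A^3 = 
  [-36,  14,  16]
  [  6, -19,  22]
  [  4,  18, -21]

A^4 = A^3·A:
A^4[1,1] = (-36)(2) + (14)(2) + (16)(-2) = -76
A^4[1,2] = (-36)(-2) + (14)(1) + (16)(1) = 102
A^4[1,3] = (-36)(2) + (14)(-1) + (16)(2) = -54
A^4[2,1] = (6)(2) + (-19)(2) + (22)(-2) = -70
A^4[2,2] = (6)(-2) + (-19)(1) + (22)(1) = -9
A^4[2,3] = (6)(2) + (-19)(-1) + (22)(2) = 75
A^4[3,1] = (4)(2) + (18)(2) + (-21)(-2) = 86
A^4[3,2] = (4)(-2) + (18)(1) + (-21)(1) = -11
A^4[3,3] = (4)(2) + (18)(-1) + (-21)(2) = -52
A^4 = 
  [-76, 102, -54]
  [-70,  -9,  75]
  [ 86, -11, -52]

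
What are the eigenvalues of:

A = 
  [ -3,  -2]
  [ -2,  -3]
tr(A) = -6, det(A) = 5
Characteristic polynomial: λ² - tr(A)λ + det(A) = λ² + 6λ + 5
λ² + 6λ + 5 = (λ + 5)(λ + 1)

λ = -1, -5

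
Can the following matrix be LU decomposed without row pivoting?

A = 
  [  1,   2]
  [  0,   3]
Yes.
A[1,1] = 1 ≠ 0, so Gaussian elimination proceeds without a row swap: multiplier ℓ₂₁ = (0)/(1) = 0, and U[2,2] = 3 - (0)(2) = 3.
L = 
  [  1,   0]
  [  0,   1]
U = 
  [  1,   2]
  [  0,   3]
Check row 2 of LU: [(0)(1), (0)(2) + 3] = [0, 3] = row 2 of A ✓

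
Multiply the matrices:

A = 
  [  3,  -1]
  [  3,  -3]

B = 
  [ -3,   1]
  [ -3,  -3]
AB = 
  [ -6,   6]
  [  0,  12]

A is 2×2 and B is 2×2, so AB is 2×2. Each entry is (row of A)·(column of B):
AB[1,1] = (3)(-3) + (-1)(-3) = -6
AB[1,2] = (3)(1) + (-1)(-3) = 6
AB[2,1] = (3)(-3) + (-3)(-3) = 0
AB[2,2] = (3)(1) + (-3)(-3) = 12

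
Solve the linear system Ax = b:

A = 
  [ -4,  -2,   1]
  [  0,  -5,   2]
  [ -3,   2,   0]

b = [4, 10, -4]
x = [0, -2, 0]

Row reduce the augmented matrix [A|b]:
R3 → R3 - (3/4)·R1
R3 → R3 + (7/10)·R2
REF = 
  [   -4,    -2,     1,     4]
  [    0,    -5,     2,    10]
  [    0,     0, 13/20,     0]

Back-substitution:
x₃ = 0 / (13/20) = 0
x₂ = (10 - (2)(0)) / (-5) = -2
x₁ = (4 - (-2)(-2) - (1)(0)) / (-4) = 0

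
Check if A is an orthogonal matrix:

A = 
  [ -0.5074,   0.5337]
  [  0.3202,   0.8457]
No

AᵀA = 
  [  0.3600,   0]
  [  0,   1]
≠ I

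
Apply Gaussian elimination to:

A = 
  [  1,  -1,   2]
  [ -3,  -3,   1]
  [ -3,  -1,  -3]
Row operations:
R2 → R2 + (3)·R1
R3 → R3 + (3)·R1
R3 → R3 - (2/3)·R2

Resulting echelon form:
REF = 
  [   1,   -1,    2]
  [   0,   -6,    7]
  [   0,    0, -5/3]

Rank = 3 (number of non-zero pivot rows).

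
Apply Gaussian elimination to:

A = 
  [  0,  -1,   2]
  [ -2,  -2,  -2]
Row operations:
Swap R1 ↔ R2

Resulting echelon form:
REF = 
  [ -2,  -2,  -2]
  [  0,  -1,   2]

Rank = 2 (number of non-zero pivot rows).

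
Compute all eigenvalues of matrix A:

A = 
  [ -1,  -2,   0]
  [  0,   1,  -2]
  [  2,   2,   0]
λ = 1, (-1 + i√15)/2, (-1 - i√15)/2  (≈ 1, -0.5 + 1.936i, -0.5 - 1.936i)

Characteristic polynomial: det(λI - A) = λ³ + 3λ - 4
Testing integer divisors of the constant term: p(1) = 0, so (λ - 1) is a factor:
p(λ) = (λ - 1)(λ² + λ + 4)
λ² + λ + 4 = 0  ⇒  λ = (-1 ± √((1)² - 4·(4)))/2 = (-1 ± √(-15))/2
  = (-1 + i√15)/2,  (-1 - i√15)/2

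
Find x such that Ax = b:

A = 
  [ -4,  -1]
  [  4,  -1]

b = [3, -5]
x = [-1, 1]

Row reduce the augmented matrix [A|b]:
R2 → R2 + (1)·R1
REF = 
  [ -4,  -1,   3]
  [  0,  -2,  -2]

Back-substitution:
x₂ = (-2) / (-2) = 1
x₁ = (3 - (-1)(1)) / (-4) = -1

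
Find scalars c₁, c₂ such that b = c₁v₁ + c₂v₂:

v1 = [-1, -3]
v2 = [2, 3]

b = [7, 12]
c1 = -1, c2 = 3

b = -1·v1 + 3·v2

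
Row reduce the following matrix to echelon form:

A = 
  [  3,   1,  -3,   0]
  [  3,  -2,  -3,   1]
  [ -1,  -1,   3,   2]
Row operations:
R2 → R2 - (1)·R1
R3 → R3 + (1/3)·R1
R3 → R3 - (2/9)·R2

Resulting echelon form:
REF = 
  [   3,    1,   -3,    0]
  [   0,   -3,    0,    1]
  [   0,    0,    2, 16/9]

Rank = 3 (number of non-zero pivot rows).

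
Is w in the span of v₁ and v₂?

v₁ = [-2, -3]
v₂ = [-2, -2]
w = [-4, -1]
Yes

Form the augmented matrix and row-reduce:
[v₁|v₂|w] = 
  [ -2,  -2,  -4]
  [ -3,  -2,  -1]
R2 → R2 - (3/2)·R1
REF = 
  [ -2,  -2,  -4]
  [  0,   1,   5]

No row of the form [0 0 | nonzero], so the system is consistent. Back-substitution gives c₁ = -3, c₂ = 5: w = (-3)·v₁ + (5)·v₂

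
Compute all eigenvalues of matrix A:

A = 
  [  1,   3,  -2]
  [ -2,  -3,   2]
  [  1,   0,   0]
λ = 0, -1 + 2i, -1 - 2i  (≈ 0, -1 + 2i, -1 - 2i)

Characteristic polynomial: det(λI - A) = λ³ + 2λ² + 5λ
The constant term is 0, so λ = 0 is a root: p(λ) = λ(λ² + 2λ + 5)
λ² + 2λ + 5 = 0  ⇒  λ = (-2 ± √((2)² - 4·(5)))/2 = (-2 ± √(-16))/2
  = -1 + 2i,  -1 - 2i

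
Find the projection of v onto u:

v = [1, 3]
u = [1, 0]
v·u = (1)(1) + (3)(0) = 1
u·u = (1)² + (0)² = 1
proj_u(v) = (v·u / u·u) × u = (1/1) × u = (1) × u

proj_u(v) = [1, 0]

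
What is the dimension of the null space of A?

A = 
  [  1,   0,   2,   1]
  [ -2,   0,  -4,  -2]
nullity(A) = 3

Row reduce:
R2 → R2 + (2)·R1
REF = 
  [  1,   0,   2,   1]
  [  0,   0,   0,   0]
Pivot columns: 1 → 1 pivot.
rank(A) = 1, so nullity(A) = 4 - 1 = 3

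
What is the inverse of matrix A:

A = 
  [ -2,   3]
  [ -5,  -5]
det(A) = (-2)(-5) - (3)(-5) = 25
For a 2×2 matrix, A⁻¹ = (1/det(A)) · [[d, -b], [-c, a]]
    = (1/25) · [[-5, -3], [5, -2]]

A⁻¹ = 
  [ -1/5, -3/25]
  [  1/5, -2/25]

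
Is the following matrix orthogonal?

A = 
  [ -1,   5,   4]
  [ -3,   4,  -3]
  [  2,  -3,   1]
No

AᵀA = 
  [ 14, -23,   7]
  [-23,  50,   5]
  [  7,   5,  26]
≠ I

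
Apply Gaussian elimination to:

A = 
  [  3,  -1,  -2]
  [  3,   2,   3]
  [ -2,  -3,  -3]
Row operations:
R2 → R2 - (1)·R1
R3 → R3 + (2/3)·R1
R3 → R3 + (11/9)·R2

Resulting echelon form:
REF = 
  [   3,   -1,   -2]
  [   0,    3,    5]
  [   0,    0, 16/9]

Rank = 3 (number of non-zero pivot rows).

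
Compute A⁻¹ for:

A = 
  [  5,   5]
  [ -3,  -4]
det(A) = (5)(-4) - (5)(-3) = -5
For a 2×2 matrix, A⁻¹ = (1/det(A)) · [[d, -b], [-c, a]]
    = (-1/5) · [[-4, -5], [3, 5]]

A⁻¹ = 
  [ 4/5,    1]
  [-3/5,   -1]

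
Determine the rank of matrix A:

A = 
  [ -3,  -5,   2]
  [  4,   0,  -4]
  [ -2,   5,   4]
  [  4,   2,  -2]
Row reduce:
R2 → R2 + (4/3)·R1
R3 → R3 - (2/3)·R1
R4 → R4 + (4/3)·R1
R3 → R3 + (5/4)·R2
R4 → R4 - (7/10)·R2
R4 → R4 - (8/5)·R3
REF = 
  [   -3,    -5,     2]
  [    0, -20/3,  -4/3]
  [    0,     0,     1]
  [    0,     0,     0]
Pivot columns: 1, 2, 3 → 3 pivots.

rank(A) = 3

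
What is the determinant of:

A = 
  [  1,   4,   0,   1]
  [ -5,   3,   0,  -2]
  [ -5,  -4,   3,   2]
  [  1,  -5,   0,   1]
Cofactor expansion along row 1: det(A) = a₁₁M₁₁ - a₁₂M₁₂ + a₁₃M₁₃ - a₁₄M₁₄

M₁₁ = det[[3, 0, -2]; [-4, 3, 2]; [-5, 0, 1]]
  = (3)·((3)(1) - (2)(0)) - (0)·((-4)(1) - (2)(-5)) + (-2)·((-4)(0) - (3)(-5))
  = (3)(3) - (0)(6) + (-2)(15)
  = -21
M₁₂ = det[[-5, 0, -2]; [-5, 3, 2]; [1, 0, 1]]
  = (-5)·((3)(1) - (2)(0)) - (0)·((-5)(1) - (2)(1)) + (-2)·((-5)(0) - (3)(1))
  = (-5)(3) - (0)(-7) + (-2)(-3)
  = -9
M₁₃ = det[[-5, 3, -2]; [-5, -4, 2]; [1, -5, 1]]
  = (-5)·((-4)(1) - (2)(-5)) - (3)·((-5)(1) - (2)(1)) + (-2)·((-5)(-5) - (-4)(1))
  = (-5)(6) - (3)(-7) + (-2)(29)
  = -67
M₁₄ = det[[-5, 3, 0]; [-5, -4, 3]; [1, -5, 0]]
  = (-5)·((-4)(0) - (3)(-5)) - (3)·((-5)(0) - (3)(1)) + (0)·((-5)(-5) - (-4)(1))
  = (-5)(15) - (3)(-3) + (0)(29)
  = -66

det(A) = (1)(-21) - (4)(-9) + (0)(-67) - (1)(-66) = 81

det(A) = 81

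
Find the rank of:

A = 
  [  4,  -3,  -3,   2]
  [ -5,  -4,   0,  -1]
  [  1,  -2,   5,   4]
Row reduce:
R2 → R2 + (5/4)·R1
R3 → R3 - (1/4)·R1
R3 → R3 - (5/31)·R2
REF = 
  [     4,     -3,     -3,      2]
  [     0,  -31/4,  -15/4,    3/2]
  [     0,      0, 197/31, 101/31]
Pivot columns: 1, 2, 3 → 3 pivots.

rank(A) = 3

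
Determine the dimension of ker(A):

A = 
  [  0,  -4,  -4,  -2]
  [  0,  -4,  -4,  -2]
nullity(A) = 3

Row reduce:
R2 → R2 - (1)·R1
REF = 
  [  0,  -4,  -4,  -2]
  [  0,   0,   0,   0]
Pivot columns: 2 → 1 pivot.
rank(A) = 1, so nullity(A) = 4 - 1 = 3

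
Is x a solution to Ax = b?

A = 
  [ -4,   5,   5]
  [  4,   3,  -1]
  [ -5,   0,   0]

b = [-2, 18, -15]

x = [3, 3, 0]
No

Ax = [3, 21, -15] ≠ b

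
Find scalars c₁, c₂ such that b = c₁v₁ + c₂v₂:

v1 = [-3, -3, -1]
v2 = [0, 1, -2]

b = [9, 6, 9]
c1 = -3, c2 = -3

b = -3·v1 + -3·v2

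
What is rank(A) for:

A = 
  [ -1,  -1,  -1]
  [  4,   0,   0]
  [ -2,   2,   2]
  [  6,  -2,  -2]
rank(A) = 2

Row reduce:
R2 → R2 + (4)·R1
R3 → R3 - (2)·R1
R4 → R4 + (6)·R1
R3 → R3 + (1)·R2
R4 → R4 - (2)·R2
REF = 
  [ -1,  -1,  -1]
  [  0,  -4,  -4]
  [  0,   0,   0]
  [  0,   0,   0]
Pivot columns: 1, 2 → 2 pivots.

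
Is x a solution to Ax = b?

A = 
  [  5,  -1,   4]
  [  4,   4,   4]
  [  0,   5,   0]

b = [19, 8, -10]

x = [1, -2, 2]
No

Ax = [15, 4, -10] ≠ b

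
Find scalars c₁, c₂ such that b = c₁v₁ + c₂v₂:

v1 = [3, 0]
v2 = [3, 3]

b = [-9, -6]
c1 = -1, c2 = -2

b = -1·v1 + -2·v2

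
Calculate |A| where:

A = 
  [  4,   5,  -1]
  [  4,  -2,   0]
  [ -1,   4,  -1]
14

Cofactor expansion along row 1:
det(A) = (4)·((-2)(-1) - (0)(4)) - (5)·((4)(-1) - (0)(-1)) + (-1)·((4)(4) - (-2)(-1))
  = (4)(2) - (5)(-4) + (-1)(14)
  = 14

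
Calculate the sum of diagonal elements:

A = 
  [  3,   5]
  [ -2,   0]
3

tr(A) = 3 + 0 = 3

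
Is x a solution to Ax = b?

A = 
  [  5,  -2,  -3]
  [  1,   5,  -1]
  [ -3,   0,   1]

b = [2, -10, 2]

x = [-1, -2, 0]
No

Ax = [-1, -11, 3] ≠ b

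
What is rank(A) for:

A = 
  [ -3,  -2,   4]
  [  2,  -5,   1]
Row reduce:
R2 → R2 + (2/3)·R1
REF = 
  [   -3,    -2,     4]
  [    0, -19/3,  11/3]
Pivot columns: 1, 2 → 2 pivots.

rank(A) = 2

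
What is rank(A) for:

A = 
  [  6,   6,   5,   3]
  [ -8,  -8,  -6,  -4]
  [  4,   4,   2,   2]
rank(A) = 2

Row reduce:
R2 → R2 + (4/3)·R1
R3 → R3 - (2/3)·R1
R3 → R3 + (2)·R2
REF = 
  [  6,   6,   5,   3]
  [  0,   0, 2/3,   0]
  [  0,   0,   0,   0]
Pivot columns: 1, 3 → 2 pivots.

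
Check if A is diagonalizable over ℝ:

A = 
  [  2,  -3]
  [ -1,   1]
Yes

tr(A) = 3, det(A) = -1
Characteristic polynomial: λ² - tr(A)λ + det(A) = λ² - 3λ - 1
λ² - 3λ - 1 = 0  ⇒  λ = (3 ± √((-3)² - 4·(-1)))/2 = (3 ± √(13))/2
  = (3 + √13)/2,  (3 - √13)/2
Eigenvalues: (3 + √13)/2, (3 - √13)/2  (≈ 3.303, -0.3028)
The two irrational eigenvalues are distinct (simple), so each has alg. mult. = geom. mult. = 1.
Sum of geometric multiplicities equals n, so A has n independent eigenvectors.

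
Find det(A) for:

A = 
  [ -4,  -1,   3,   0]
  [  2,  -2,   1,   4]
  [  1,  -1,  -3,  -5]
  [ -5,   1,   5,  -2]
189

Cofactor expansion along row 1: det(A) = a₁₁M₁₁ - a₁₂M₁₂ + a₁₃M₁₃ - a₁₄M₁₄

M₁₁ = det[[-2, 1, 4]; [-1, -3, -5]; [1, 5, -2]]
  = (-2)·((-3)(-2) - (-5)(5)) - (1)·((-1)(-2) - (-5)(1)) + (4)·((-1)(5) - (-3)(1))
  = (-2)(31) - (1)(7) + (4)(-2)
  = -77
M₁₂ = det[[2, 1, 4]; [1, -3, -5]; [-5, 5, -2]]
  = (2)·((-3)(-2) - (-5)(5)) - (1)·((1)(-2) - (-5)(-5)) + (4)·((1)(5) - (-3)(-5))
  = (2)(31) - (1)(-27) + (4)(-10)
  = 49
M₁₃ = det[[2, -2, 4]; [1, -1, -5]; [-5, 1, -2]]
  = (2)·((-1)(-2) - (-5)(1)) - (-2)·((1)(-2) - (-5)(-5)) + (4)·((1)(1) - (-1)(-5))
  = (2)(7) - (-2)(-27) + (4)(-4)
  = -56
M₁₄ = det[[2, -2, 1]; [1, -1, -3]; [-5, 1, 5]]
  = (2)·((-1)(5) - (-3)(1)) - (-2)·((1)(5) - (-3)(-5)) + (1)·((1)(1) - (-1)(-5))
  = (2)(-2) - (-2)(-10) + (1)(-4)
  = -28

det(A) = (-4)(-77) - (-1)(49) + (3)(-56) - (0)(-28) = 189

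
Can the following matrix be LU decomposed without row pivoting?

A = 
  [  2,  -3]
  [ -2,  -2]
Yes.
A[1,1] = 2 ≠ 0, so Gaussian elimination proceeds without a row swap: multiplier ℓ₂₁ = (-2)/(2) = -1, and U[2,2] = -2 - (-1)(-3) = -5.
L = 
  [  1,   0]
  [ -1,   1]
U = 
  [  2,  -3]
  [  0,  -5]
Check row 2 of LU: [(-1)(2), (-1)(-3) + (-5)] = [-2, -2] = row 2 of A ✓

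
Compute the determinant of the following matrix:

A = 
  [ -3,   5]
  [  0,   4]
-12

For a 2×2 matrix, det = ad - bc = (-3)(4) - (5)(0) = -12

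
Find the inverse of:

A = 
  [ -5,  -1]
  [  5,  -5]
det(A) = (-5)(-5) - (-1)(5) = 30
For a 2×2 matrix, A⁻¹ = (1/det(A)) · [[d, -b], [-c, a]]
    = (1/30) · [[-5, 1], [-5, -5]]

A⁻¹ = 
  [-1/6, 1/30]
  [-1/6, -1/6]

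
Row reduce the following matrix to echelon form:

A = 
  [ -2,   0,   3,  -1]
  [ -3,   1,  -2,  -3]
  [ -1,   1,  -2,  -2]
Row operations:
R2 → R2 - (3/2)·R1
R3 → R3 - (1/2)·R1
R3 → R3 - (1)·R2

Resulting echelon form:
REF = 
  [   -2,     0,     3,    -1]
  [    0,     1, -13/2,  -3/2]
  [    0,     0,     3,     0]

Rank = 3 (number of non-zero pivot rows).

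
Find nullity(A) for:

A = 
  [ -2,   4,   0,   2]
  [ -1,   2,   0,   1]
nullity(A) = 3

Row reduce:
R2 → R2 - (1/2)·R1
REF = 
  [ -2,   4,   0,   2]
  [  0,   0,   0,   0]
Pivot columns: 1 → 1 pivot.
rank(A) = 1, so nullity(A) = 4 - 1 = 3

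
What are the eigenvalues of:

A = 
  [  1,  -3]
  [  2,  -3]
λ = -1 + i√2, -1 - i√2  (≈ -1 + 1.414i, -1 - 1.414i)

tr(A) = -2, det(A) = 3
Characteristic polynomial: λ² - tr(A)λ + det(A) = λ² + 2λ + 3
λ² + 2λ + 3 = 0  ⇒  λ = (-2 ± √((2)² - 4·(3)))/2 = (-2 ± √(-8))/2
  = -1 + i√2,  -1 - i√2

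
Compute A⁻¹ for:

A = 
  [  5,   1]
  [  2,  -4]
det(A) = (5)(-4) - (1)(2) = -22
For a 2×2 matrix, A⁻¹ = (1/det(A)) · [[d, -b], [-c, a]]
    = (-1/22) · [[-4, -1], [-2, 5]]

A⁻¹ = 
  [ 2/11,  1/22]
  [ 1/11, -5/22]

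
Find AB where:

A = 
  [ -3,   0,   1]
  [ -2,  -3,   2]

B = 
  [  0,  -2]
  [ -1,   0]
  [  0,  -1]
A is 2×3 and B is 3×2, so AB is 2×2. Each entry is (row of A)·(column of B):
AB[1,1] = (-3)(0) + (0)(-1) + (1)(0) = 0
AB[1,2] = (-3)(-2) + (0)(0) + (1)(-1) = 5
AB[2,1] = (-2)(0) + (-3)(-1) + (2)(0) = 3
AB[2,2] = (-2)(-2) + (-3)(0) + (2)(-1) = 2

AB = 
  [  0,   5]
  [  3,   2]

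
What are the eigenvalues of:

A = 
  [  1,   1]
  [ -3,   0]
tr(A) = 1, det(A) = 3
Characteristic polynomial: λ² - tr(A)λ + det(A) = λ² - λ + 3
λ² - λ + 3 = 0  ⇒  λ = (1 ± √((-1)² - 4·(3)))/2 = (1 ± √(-11))/2
  = (1 + i√11)/2,  (1 - i√11)/2

λ = (1 + i√11)/2, (1 - i√11)/2  (≈ 0.5 + 1.658i, 0.5 - 1.658i)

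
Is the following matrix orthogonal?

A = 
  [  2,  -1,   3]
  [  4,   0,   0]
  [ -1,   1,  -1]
No

AᵀA = 
  [ 21,  -3,   7]
  [ -3,   2,  -4]
  [  7,  -4,  10]
≠ I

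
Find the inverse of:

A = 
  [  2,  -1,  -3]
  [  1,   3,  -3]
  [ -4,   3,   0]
det(A) = (2)·((3)(0) - (-3)(3)) - (-1)·((1)(0) - (-3)(-4)) + (-3)·((1)(3) - (3)(-4))
  = (2)(9) - (-1)(-12) + (-3)(15)
  = -39
det(A) = -39 ≠ 0, so A is invertible.

Cofactors Cᵢⱼ = (-1)ⁱ⁺ʲ·Mᵢⱼ:
C = 
  [  9,  12,  15]
  [ -9, -12,  -2]
  [ 12,   3,   7]

adj(A) = Cᵀ:
adj(A) = 
  [  9,  -9,  12]
  [ 12, -12,   3]
  [ 15,  -2,   7]

A⁻¹ = (-1/39) · adj(A):
A⁻¹ = 
  [-3/13,  3/13, -4/13]
  [-4/13,  4/13, -1/13]
  [-5/13,  2/39, -7/39]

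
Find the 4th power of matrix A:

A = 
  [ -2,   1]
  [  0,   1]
A^4 = 
  [ 16,  -5]
  [  0,   1]

A² = A·A:
A²[1,1] = (-2)(-2) + (1)(0) = 4
A²[1,2] = (-2)(1) + (1)(1) = -1
A²[2,1] = (0)(-2) + (1)(0) = 0
A²[2,2] = (0)(1) + (1)(1) = 1
A² = 
  [  4,  -1]
  [  0,   1]

A^3 = A^2·A:
A^3[1,1] = (4)(-2) + (-1)(0) = -8
A^3[1,2] = (4)(1) + (-1)(1) = 3
A^3[2,1] = (0)(-2) + (1)(0) = 0
A^3[2,2] = (0)(1) + (1)(1) = 1
A^3 = 
  [ -8,   3]
  [  0,   1]

A^4 = A^3·A:
A^4[1,1] = (-8)(-2) + (3)(0) = 16
A^4[1,2] = (-8)(1) + (3)(1) = -5
A^4[2,1] = (0)(-2) + (1)(0) = 0
A^4[2,2] = (0)(1) + (1)(1) = 1
A^4 = 
  [ 16,  -5]
  [  0,   1]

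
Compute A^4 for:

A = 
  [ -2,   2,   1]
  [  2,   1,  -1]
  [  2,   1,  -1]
A^4 = 
  [124, -34, -62]
  [-64,  28,  32]
  [-64,  28,  32]

A² = A·A:
A²[1,1] = (-2)(-2) + (2)(2) + (1)(2) = 10
A²[1,2] = (-2)(2) + (2)(1) + (1)(1) = -1
A²[1,3] = (-2)(1) + (2)(-1) + (1)(-1) = -5
A²[2,1] = (2)(-2) + (1)(2) + (-1)(2) = -4
A²[2,2] = (2)(2) + (1)(1) + (-1)(1) = 4
A²[2,3] = (2)(1) + (1)(-1) + (-1)(-1) = 2
A²[3,1] = (2)(-2) + (1)(2) + (-1)(2) = -4
A²[3,2] = (2)(2) + (1)(1) + (-1)(1) = 4
A²[3,3] = (2)(1) + (1)(-1) + (-1)(-1) = 2
A² = 
  [ 10,  -1,  -5]
  [ -4,   4,   2]
  [ -4,   4,   2]

A^3 = A^2·A:
A^3[1,1] = (10)(-2) + (-1)(2) + (-5)(2) = -32
A^3[1,2] = (10)(2) + (-1)(1) + (-5)(1) = 14
A^3[1,3] = (10)(1) + (-1)(-1) + (-5)(-1) = 16
A^3[2,1] = (-4)(-2) + (4)(2) + (2)(2) = 20
A^3[2,2] = (-4)(2) + (4)(1) + (2)(1) = -2
A^3[2,3] = (-4)(1) + (4)(-1) + (2)(-1) = -10
A^3[3,1] = (-4)(-2) + (4)(2) + (2)(2) = 20
A^3[3,2] = (-4)(2) + (4)(1) + (2)(1) = -2
A^3[3,3] = (-4)(1) + (4)(-1) + (2)(-1) = -10
A^3 = 
  [-32,  14,  16]
  [ 20,  -2, -10]
  [ 20,  -2, -10]

A^4 = A^3·A:
A^4[1,1] = (-32)(-2) + (14)(2) + (16)(2) = 124
A^4[1,2] = (-32)(2) + (14)(1) + (16)(1) = -34
A^4[1,3] = (-32)(1) + (14)(-1) + (16)(-1) = -62
A^4[2,1] = (20)(-2) + (-2)(2) + (-10)(2) = -64
A^4[2,2] = (20)(2) + (-2)(1) + (-10)(1) = 28
A^4[2,3] = (20)(1) + (-2)(-1) + (-10)(-1) = 32
A^4[3,1] = (20)(-2) + (-2)(2) + (-10)(2) = -64
A^4[3,2] = (20)(2) + (-2)(1) + (-10)(1) = 28
A^4[3,3] = (20)(1) + (-2)(-1) + (-10)(-1) = 32
A^4 = 
  [124, -34, -62]
  [-64,  28,  32]
  [-64,  28,  32]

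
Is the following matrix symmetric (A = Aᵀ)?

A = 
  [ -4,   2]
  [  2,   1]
Yes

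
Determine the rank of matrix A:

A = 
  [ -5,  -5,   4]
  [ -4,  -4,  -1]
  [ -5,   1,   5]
rank(A) = 3

Row reduce:
R2 → R2 - (4/5)·R1
R3 → R3 - (1)·R1
Swap R2 ↔ R3
REF = 
  [   -5,    -5,     4]
  [    0,     6,     1]
  [    0,     0, -21/5]
Pivot columns: 1, 2, 3 → 3 pivots.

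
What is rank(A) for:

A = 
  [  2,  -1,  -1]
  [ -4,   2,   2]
rank(A) = 1

Row reduce:
R2 → R2 + (2)·R1
REF = 
  [  2,  -1,  -1]
  [  0,   0,   0]
Pivot columns: 1 → 1 pivot.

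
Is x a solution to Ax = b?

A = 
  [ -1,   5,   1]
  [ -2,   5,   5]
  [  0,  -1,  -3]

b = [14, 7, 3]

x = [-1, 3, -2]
Yes

Ax = [14, 7, 3] = b ✓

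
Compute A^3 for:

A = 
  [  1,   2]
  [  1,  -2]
A² = A·A:
A²[1,1] = (1)(1) + (2)(1) = 3
A²[1,2] = (1)(2) + (2)(-2) = -2
A²[2,1] = (1)(1) + (-2)(1) = -1
A²[2,2] = (1)(2) + (-2)(-2) = 6
A² = 
  [  3,  -2]
  [ -1,   6]

A^3 = A^2·A:
A^3[1,1] = (3)(1) + (-2)(1) = 1
A^3[1,2] = (3)(2) + (-2)(-2) = 10
A^3[2,1] = (-1)(1) + (6)(1) = 5
A^3[2,2] = (-1)(2) + (6)(-2) = -14
A^3 = 
  [  1,  10]
  [  5, -14]

Therefore
A^3 = 
  [  1,  10]
  [  5, -14]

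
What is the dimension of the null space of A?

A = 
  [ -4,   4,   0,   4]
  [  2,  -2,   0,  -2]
nullity(A) = 3

Row reduce:
R2 → R2 + (1/2)·R1
REF = 
  [ -4,   4,   0,   4]
  [  0,   0,   0,   0]
Pivot columns: 1 → 1 pivot.
rank(A) = 1, so nullity(A) = 4 - 1 = 3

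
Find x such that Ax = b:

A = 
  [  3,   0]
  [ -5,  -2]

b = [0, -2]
x = [0, 1]

Row reduce the augmented matrix [A|b]:
R2 → R2 + (5/3)·R1
REF = 
  [  3,   0,   0]
  [  0,  -2,  -2]

Back-substitution:
x₂ = (-2) / (-2) = 1
x₁ = (0 - (0)(1)) / 3 = 0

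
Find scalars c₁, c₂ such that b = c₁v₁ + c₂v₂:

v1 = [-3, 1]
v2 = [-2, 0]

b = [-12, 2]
c1 = 2, c2 = 3

b = 2·v1 + 3·v2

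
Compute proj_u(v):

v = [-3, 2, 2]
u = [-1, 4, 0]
v·u = (-3)(-1) + (2)(4) + (2)(0) = 11
u·u = (-1)² + (4)² + (0)² = 17
proj_u(v) = (v·u / u·u) × u = (11/17) × u

proj_u(v) = [-11/17, 44/17, 0]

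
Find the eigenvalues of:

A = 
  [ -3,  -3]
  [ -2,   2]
tr(A) = -1, det(A) = -12
Characteristic polynomial: λ² - tr(A)λ + det(A) = λ² + λ - 12
λ² + λ - 12 = (λ + 4)(λ - 3)

λ = 3, -4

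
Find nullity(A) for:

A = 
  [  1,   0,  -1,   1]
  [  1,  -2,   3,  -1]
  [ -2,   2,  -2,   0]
nullity(A) = 2

Row reduce:
R2 → R2 - (1)·R1
R3 → R3 + (2)·R1
R3 → R3 + (1)·R2
REF = 
  [  1,   0,  -1,   1]
  [  0,  -2,   4,  -2]
  [  0,   0,   0,   0]
Pivot columns: 1, 2 → 2 pivots.
rank(A) = 2, so nullity(A) = 4 - 2 = 2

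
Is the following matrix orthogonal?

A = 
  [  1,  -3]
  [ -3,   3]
No

AᵀA = 
  [ 10, -12]
  [-12,  18]
≠ I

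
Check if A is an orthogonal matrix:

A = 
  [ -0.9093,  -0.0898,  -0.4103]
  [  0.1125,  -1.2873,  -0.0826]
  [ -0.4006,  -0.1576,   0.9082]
No

AᵀA = 
  [  1,   0,   0]
  [  0,   1.6900,   0]
  [  0,   0,   1]
≠ I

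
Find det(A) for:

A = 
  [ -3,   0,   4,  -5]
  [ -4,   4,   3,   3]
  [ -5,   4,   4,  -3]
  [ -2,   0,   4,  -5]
Cofactor expansion along row 1: det(A) = a₁₁M₁₁ - a₁₂M₁₂ + a₁₃M₁₃ - a₁₄M₁₄

M₁₁ = det[[4, 3, 3]; [4, 4, -3]; [0, 4, -5]]
  = (4)·((4)(-5) - (-3)(4)) - (3)·((4)(-5) - (-3)(0)) + (3)·((4)(4) - (4)(0))
  = (4)(-8) - (3)(-20) + (3)(16)
  = 76
M₁₂ = det[[-4, 3, 3]; [-5, 4, -3]; [-2, 4, -5]]
  = (-4)·((4)(-5) - (-3)(4)) - (3)·((-5)(-5) - (-3)(-2)) + (3)·((-5)(4) - (4)(-2))
  = (-4)(-8) - (3)(19) + (3)(-12)
  = -61
M₁₃ = det[[-4, 4, 3]; [-5, 4, -3]; [-2, 0, -5]]
  = (-4)·((4)(-5) - (-3)(0)) - (4)·((-5)(-5) - (-3)(-2)) + (3)·((-5)(0) - (4)(-2))
  = (-4)(-20) - (4)(19) + (3)(8)
  = 28
M₁₄ = det[[-4, 4, 3]; [-5, 4, 4]; [-2, 0, 4]]
  = (-4)·((4)(4) - (4)(0)) - (4)·((-5)(4) - (4)(-2)) + (3)·((-5)(0) - (4)(-2))
  = (-4)(16) - (4)(-12) + (3)(8)
  = 8

det(A) = (-3)(76) - (0)(-61) + (4)(28) - (-5)(8) = -76

det(A) = -76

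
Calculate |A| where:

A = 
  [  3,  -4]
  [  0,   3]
9

For a 2×2 matrix, det = ad - bc = (3)(3) - (-4)(0) = 9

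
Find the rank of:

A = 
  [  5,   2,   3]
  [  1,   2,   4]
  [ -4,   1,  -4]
Row reduce:
R2 → R2 - (1/5)·R1
R3 → R3 + (4/5)·R1
R3 → R3 - (13/8)·R2
REF = 
  [    5,     2,     3]
  [    0,   8/5,  17/5]
  [    0,     0, -57/8]
Pivot columns: 1, 2, 3 → 3 pivots.

rank(A) = 3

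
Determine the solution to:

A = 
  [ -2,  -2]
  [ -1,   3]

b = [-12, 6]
x = [3, 3]

Row reduce the augmented matrix [A|b]:
R2 → R2 - (1/2)·R1
REF = 
  [ -2,  -2, -12]
  [  0,   4,  12]

Back-substitution:
x₂ = 12 / 4 = 3
x₁ = (-12 - (-2)(3)) / (-2) = 3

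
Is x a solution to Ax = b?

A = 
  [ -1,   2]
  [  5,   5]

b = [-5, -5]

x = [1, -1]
No

Ax = [-3, 0] ≠ b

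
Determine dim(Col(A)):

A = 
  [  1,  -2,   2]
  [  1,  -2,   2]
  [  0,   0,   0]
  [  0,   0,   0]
Row reduce:
R2 → R2 - (1)·R1
REF = 
  [  1,  -2,   2]
  [  0,   0,   0]
  [  0,   0,   0]
  [  0,   0,   0]
Pivot columns: 1 → 1 pivot.
dim(Col(A)) = number of pivot columns = 1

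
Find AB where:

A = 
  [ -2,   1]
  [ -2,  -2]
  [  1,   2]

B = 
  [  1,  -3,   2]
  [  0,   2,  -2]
AB = 
  [ -2,   8,  -6]
  [ -2,   2,   0]
  [  1,   1,  -2]

A is 3×2 and B is 2×3, so AB is 3×3. Each entry is (row of A)·(column of B):
AB[1,1] = (-2)(1) + (1)(0) = -2
AB[1,2] = (-2)(-3) + (1)(2) = 8
AB[1,3] = (-2)(2) + (1)(-2) = -6
AB[2,1] = (-2)(1) + (-2)(0) = -2
AB[2,2] = (-2)(-3) + (-2)(2) = 2
AB[2,3] = (-2)(2) + (-2)(-2) = 0
AB[3,1] = (1)(1) + (2)(0) = 1
AB[3,2] = (1)(-3) + (2)(2) = 1
AB[3,3] = (1)(2) + (2)(-2) = -2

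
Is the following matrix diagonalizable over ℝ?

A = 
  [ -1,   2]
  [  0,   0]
Yes

tr(A) = -1, det(A) = 0
Characteristic polynomial: λ² - tr(A)λ + det(A) = λ² + λ
λ² + λ = λ(λ + 1)
Eigenvalues: 0, -1
λ=-1: alg. mult. = 1, geom. mult. = 2 - rank(A - (-1)I) = 2 - 1 = 1
λ=0: alg. mult. = 1, geom. mult. = 2 - rank(A - (0)I) = 2 - 1 = 1
Sum of geometric multiplicities equals n, so A has n independent eigenvectors.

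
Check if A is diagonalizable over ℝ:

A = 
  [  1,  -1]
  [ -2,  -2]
Yes

tr(A) = -1, det(A) = -4
Characteristic polynomial: λ² - tr(A)λ + det(A) = λ² + λ - 4
λ² + λ - 4 = 0  ⇒  λ = (-1 ± √((1)² - 4·(-4)))/2 = (-1 ± √(17))/2
  = (-1 + √17)/2,  (-1 - √17)/2
Eigenvalues: (-1 + √17)/2, (-1 - √17)/2  (≈ 1.562, -2.562)
The two irrational eigenvalues are distinct (simple), so each has alg. mult. = geom. mult. = 1.
Sum of geometric multiplicities equals n, so A has n independent eigenvectors.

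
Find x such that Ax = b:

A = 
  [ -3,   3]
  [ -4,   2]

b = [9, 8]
Row reduce the augmented matrix [A|b]:
R2 → R2 - (4/3)·R1
REF = 
  [ -3,   3,   9]
  [  0,  -2,  -4]

Back-substitution:
x₂ = (-4) / (-2) = 2
x₁ = (9 - (3)(2)) / (-3) = -1

x = [-1, 2]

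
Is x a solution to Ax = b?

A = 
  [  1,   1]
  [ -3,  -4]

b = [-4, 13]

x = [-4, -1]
No

Ax = [-5, 16] ≠ b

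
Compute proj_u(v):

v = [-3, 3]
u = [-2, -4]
v·u = (-3)(-2) + (3)(-4) = -6
u·u = (-2)² + (-4)² = 20
proj_u(v) = (v·u / u·u) × u = (-6/20) × u = (-3/10) × u

proj_u(v) = [3/5, 6/5]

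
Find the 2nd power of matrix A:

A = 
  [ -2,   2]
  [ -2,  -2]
A² = A·A:
A²[1,1] = (-2)(-2) + (2)(-2) = 0
A²[1,2] = (-2)(2) + (2)(-2) = -8
A²[2,1] = (-2)(-2) + (-2)(-2) = 8
A²[2,2] = (-2)(2) + (-2)(-2) = 0
A² = 
  [  0,  -8]
  [  8,   0]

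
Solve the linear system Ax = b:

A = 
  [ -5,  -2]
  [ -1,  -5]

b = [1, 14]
x = [1, -3]

Row reduce the augmented matrix [A|b]:
R2 → R2 - (1/5)·R1
REF = 
  [   -5,    -2,     1]
  [    0, -23/5,  69/5]

Back-substitution:
x₂ = (69/5) / (-23/5) = -3
x₁ = (1 - (-2)(-3)) / (-5) = 1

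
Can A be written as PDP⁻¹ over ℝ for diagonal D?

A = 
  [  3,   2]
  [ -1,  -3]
Yes

tr(A) = 0, det(A) = -7
Characteristic polynomial: λ² - tr(A)λ + det(A) = λ² - 7
λ² - 7 = 0  ⇒  λ = (0 ± √((0)² - 4·(-7)))/2 = (0 ± √(28))/2
  = √7,  -√7
Eigenvalues: √7, -√7  (≈ 2.646, -2.646)
The two irrational eigenvalues are distinct (simple), so each has alg. mult. = geom. mult. = 1.
Sum of geometric multiplicities equals n, so A has n independent eigenvectors.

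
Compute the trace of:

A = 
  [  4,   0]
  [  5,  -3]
1

tr(A) = 4 + -3 = 1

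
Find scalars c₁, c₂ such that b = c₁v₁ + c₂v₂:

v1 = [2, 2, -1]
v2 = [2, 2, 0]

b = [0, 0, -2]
c1 = 2, c2 = -2

b = 2·v1 + -2·v2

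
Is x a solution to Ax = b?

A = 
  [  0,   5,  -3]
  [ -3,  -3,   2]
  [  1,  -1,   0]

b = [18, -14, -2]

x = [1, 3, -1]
Yes

Ax = [18, -14, -2] = b ✓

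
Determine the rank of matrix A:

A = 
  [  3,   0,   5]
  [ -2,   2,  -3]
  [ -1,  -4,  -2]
Row reduce:
R2 → R2 + (2/3)·R1
R3 → R3 + (1/3)·R1
R3 → R3 + (2)·R2
REF = 
  [  3,   0,   5]
  [  0,   2, 1/3]
  [  0,   0, 1/3]
Pivot columns: 1, 2, 3 → 3 pivots.

rank(A) = 3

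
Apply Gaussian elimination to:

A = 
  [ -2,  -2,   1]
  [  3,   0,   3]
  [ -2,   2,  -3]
Row operations:
R2 → R2 + (3/2)·R1
R3 → R3 - (1)·R1
R3 → R3 + (4/3)·R2

Resulting echelon form:
REF = 
  [ -2,  -2,   1]
  [  0,  -3, 9/2]
  [  0,   0,   2]

Rank = 3 (number of non-zero pivot rows).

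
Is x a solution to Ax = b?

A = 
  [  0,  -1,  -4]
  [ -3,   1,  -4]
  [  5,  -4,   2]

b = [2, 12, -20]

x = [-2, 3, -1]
No

Ax = [1, 13, -24] ≠ b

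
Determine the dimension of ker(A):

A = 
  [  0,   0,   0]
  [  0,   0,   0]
nullity(A) = 3

Row reduce:
(no row operations needed)
REF = 
  [  0,   0,   0]
  [  0,   0,   0]
Pivot columns: none → 0 pivots.
rank(A) = 0, so nullity(A) = 3 - 0 = 3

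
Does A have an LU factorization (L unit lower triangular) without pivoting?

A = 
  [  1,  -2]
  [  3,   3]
Yes.
A[1,1] = 1 ≠ 0, so Gaussian elimination proceeds without a row swap: multiplier ℓ₂₁ = (3)/(1) = 3, and U[2,2] = 3 - (3)(-2) = 9.
L = 
  [  1,   0]
  [  3,   1]
U = 
  [  1,  -2]
  [  0,   9]
Check row 2 of LU: [(3)(1), (3)(-2) + 9] = [3, 3] = row 2 of A ✓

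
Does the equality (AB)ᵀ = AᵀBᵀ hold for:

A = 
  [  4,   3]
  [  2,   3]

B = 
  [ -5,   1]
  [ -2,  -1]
No

(AB)ᵀ = 
  [-26, -16]
  [  1,  -1]

AᵀBᵀ = 
  [-18, -10]
  [-12,  -9]

The two matrices differ, so (AB)ᵀ ≠ AᵀBᵀ in general. The correct identity is (AB)ᵀ = BᵀAᵀ.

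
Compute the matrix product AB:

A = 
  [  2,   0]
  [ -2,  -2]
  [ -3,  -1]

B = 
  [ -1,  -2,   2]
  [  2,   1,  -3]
A is 3×2 and B is 2×3, so AB is 3×3. Each entry is (row of A)·(column of B):
AB[1,1] = (2)(-1) + (0)(2) = -2
AB[1,2] = (2)(-2) + (0)(1) = -4
AB[1,3] = (2)(2) + (0)(-3) = 4
AB[2,1] = (-2)(-1) + (-2)(2) = -2
AB[2,2] = (-2)(-2) + (-2)(1) = 2
AB[2,3] = (-2)(2) + (-2)(-3) = 2
AB[3,1] = (-3)(-1) + (-1)(2) = 1
AB[3,2] = (-3)(-2) + (-1)(1) = 5
AB[3,3] = (-3)(2) + (-1)(-3) = -3

AB = 
  [ -2,  -4,   4]
  [ -2,   2,   2]
  [  1,   5,  -3]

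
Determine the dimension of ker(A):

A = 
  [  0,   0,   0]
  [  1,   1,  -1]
nullity(A) = 2

Row reduce:
Swap R1 ↔ R2
REF = 
  [  1,   1,  -1]
  [  0,   0,   0]
Pivot columns: 1 → 1 pivot.
rank(A) = 1, so nullity(A) = 3 - 1 = 2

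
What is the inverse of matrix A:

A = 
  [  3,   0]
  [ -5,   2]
det(A) = (3)(2) - (0)(-5) = 6
For a 2×2 matrix, A⁻¹ = (1/det(A)) · [[d, -b], [-c, a]]
    = (1/6) · [[2, 0], [5, 3]]

A⁻¹ = 
  [1/3,   0]
  [5/6, 1/2]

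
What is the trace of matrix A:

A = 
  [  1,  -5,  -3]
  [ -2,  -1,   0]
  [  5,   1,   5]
5

tr(A) = 1 + -1 + 5 = 5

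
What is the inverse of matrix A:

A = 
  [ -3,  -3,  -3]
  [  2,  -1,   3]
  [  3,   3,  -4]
det(A) = (-3)·((-1)(-4) - (3)(3)) - (-3)·((2)(-4) - (3)(3)) + (-3)·((2)(3) - (-1)(3))
  = (-3)(-5) - (-3)(-17) + (-3)(9)
  = -63
det(A) = -63 ≠ 0, so A is invertible.

Cofactors Cᵢⱼ = (-1)ⁱ⁺ʲ·Mᵢⱼ:
C = 
  [ -5,  17,   9]
  [-21,  21,   0]
  [-12,   3,   9]

adj(A) = Cᵀ:
adj(A) = 
  [ -5, -21, -12]
  [ 17,  21,   3]
  [  9,   0,   9]

A⁻¹ = (-1/63) · adj(A):
A⁻¹ = 
  [  5/63,    1/3,   4/21]
  [-17/63,   -1/3,  -1/21]
  [  -1/7,      0,   -1/7]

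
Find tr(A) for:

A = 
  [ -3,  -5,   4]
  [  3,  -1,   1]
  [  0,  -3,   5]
1

tr(A) = -3 + -1 + 5 = 1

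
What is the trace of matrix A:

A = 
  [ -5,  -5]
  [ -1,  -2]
-7

tr(A) = -5 + -2 = -7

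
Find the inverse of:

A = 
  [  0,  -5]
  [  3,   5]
det(A) = (0)(5) - (-5)(3) = 15
For a 2×2 matrix, A⁻¹ = (1/det(A)) · [[d, -b], [-c, a]]
    = (1/15) · [[5, 5], [-3, 0]]

A⁻¹ = 
  [ 1/3,  1/3]
  [-1/5,    0]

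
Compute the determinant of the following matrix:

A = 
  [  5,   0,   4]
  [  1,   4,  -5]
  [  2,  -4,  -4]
-228

Cofactor expansion along row 1:
det(A) = (5)·((4)(-4) - (-5)(-4)) - (0)·((1)(-4) - (-5)(2)) + (4)·((1)(-4) - (4)(2))
  = (5)(-36) - (0)(6) + (4)(-12)
  = -228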